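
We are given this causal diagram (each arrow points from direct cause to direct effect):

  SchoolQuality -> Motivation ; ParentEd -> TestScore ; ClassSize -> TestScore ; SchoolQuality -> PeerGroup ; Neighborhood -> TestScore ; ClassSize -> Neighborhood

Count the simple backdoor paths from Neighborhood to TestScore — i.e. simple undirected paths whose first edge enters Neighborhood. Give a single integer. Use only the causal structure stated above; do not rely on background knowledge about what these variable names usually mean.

1

A backdoor path from Neighborhood to TestScore is any simple undirected path whose first edge points into Neighborhood (i.e. leaves Neighborhood via a parent).
Parents of Neighborhood: {ClassSize}.
Enumerating:
  P1: Neighborhood <- ClassSize -> TestScore
That exhausts the simple backdoor paths. Count: 1.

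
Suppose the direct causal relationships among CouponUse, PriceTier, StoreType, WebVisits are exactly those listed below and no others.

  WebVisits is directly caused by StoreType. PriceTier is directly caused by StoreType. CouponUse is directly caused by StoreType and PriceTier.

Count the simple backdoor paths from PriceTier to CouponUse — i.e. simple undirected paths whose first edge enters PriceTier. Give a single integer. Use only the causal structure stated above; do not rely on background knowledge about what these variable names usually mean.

1

A backdoor path from PriceTier to CouponUse is any simple undirected path whose first edge points into PriceTier (i.e. leaves PriceTier via a parent).
Parents of PriceTier: {StoreType}.
Enumerating:
  P1: PriceTier <- StoreType -> CouponUse
That exhausts the simple backdoor paths. Count: 1.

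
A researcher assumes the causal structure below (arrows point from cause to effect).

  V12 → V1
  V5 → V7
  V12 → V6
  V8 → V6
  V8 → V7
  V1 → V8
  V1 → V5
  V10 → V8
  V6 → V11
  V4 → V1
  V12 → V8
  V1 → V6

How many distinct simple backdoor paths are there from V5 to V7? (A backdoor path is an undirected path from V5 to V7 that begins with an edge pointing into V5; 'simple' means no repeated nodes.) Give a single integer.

A backdoor path from V5 to V7 is any simple undirected path whose first edge points into V5 (i.e. leaves V5 via a parent).
Parents of V5: {V1}.
Enumerating:
  P1: V5 <- V1 <- V12 -> V8 -> V7
  P2: V5 <- V1 <- V12 -> V6 <- V8 -> V7
  P3: V5 <- V1 -> V8 -> V7
  P4: V5 <- V1 -> V6 <- V12 -> V8 -> V7
  P5: V5 <- V1 -> V6 <- V8 -> V7
That exhausts the simple backdoor paths. Count: 5.

5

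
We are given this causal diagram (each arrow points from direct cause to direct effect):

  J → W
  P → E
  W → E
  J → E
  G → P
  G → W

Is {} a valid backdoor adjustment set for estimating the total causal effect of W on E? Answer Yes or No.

No

Backdoor paths from W to E (paths whose first edge points into W):
  P1: W <- J -> E
  P2: W <- G -> P -> E
Condition 1 (no descendant of W in the set): holds — descendants of W are {E}; none are in {}.
Condition 2 (every backdoor path blocked by {}):
  P1: open — no interior node is in the conditioning set.
  P2: open — no interior node is in the conditioning set.
{} does not satisfy the backdoor criterion.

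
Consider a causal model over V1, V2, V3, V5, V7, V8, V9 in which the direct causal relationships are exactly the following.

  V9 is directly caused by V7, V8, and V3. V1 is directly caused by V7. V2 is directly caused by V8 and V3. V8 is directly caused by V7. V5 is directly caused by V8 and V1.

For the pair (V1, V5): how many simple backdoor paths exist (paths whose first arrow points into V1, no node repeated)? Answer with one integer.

A backdoor path from V1 to V5 is any simple undirected path whose first edge points into V1 (i.e. leaves V1 via a parent).
Parents of V1: {V7}.
Enumerating:
  P1: V1 <- V7 -> V8 -> V5
  P2: V1 <- V7 -> V9 <- V8 -> V5
  P3: V1 <- V7 -> V9 <- V3 -> V2 <- V8 -> V5
That exhausts the simple backdoor paths. Count: 3.

3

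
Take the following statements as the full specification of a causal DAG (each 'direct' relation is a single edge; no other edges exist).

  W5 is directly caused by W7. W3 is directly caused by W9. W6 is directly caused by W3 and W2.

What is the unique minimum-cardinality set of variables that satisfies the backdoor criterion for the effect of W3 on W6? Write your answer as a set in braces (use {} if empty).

{}

Variables eligible for adjustment (non-descendants of W3, excluding W3 and W6): {W2, W5, W7, W9}.
Backdoor paths from W3 to W6:
  (none)
With no backdoor paths the empty set already satisfies the criterion, and it is trivially minimal.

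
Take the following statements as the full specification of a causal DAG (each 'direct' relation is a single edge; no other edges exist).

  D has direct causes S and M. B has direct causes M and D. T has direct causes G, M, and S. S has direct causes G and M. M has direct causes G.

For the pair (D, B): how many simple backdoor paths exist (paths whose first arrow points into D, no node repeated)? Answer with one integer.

A backdoor path from D to B is any simple undirected path whose first edge points into D (i.e. leaves D via a parent).
Parents of D: {M, S}.
Enumerating:
  P1: D <- M -> B
  P2: D <- S <- G -> M -> B
  P3: D <- S <- G -> T <- M -> B
  P4: D <- S <- M -> B
  P5: D <- S -> T <- G -> M -> B
  P6: D <- S -> T <- M -> B
That exhausts the simple backdoor paths. Count: 6.

6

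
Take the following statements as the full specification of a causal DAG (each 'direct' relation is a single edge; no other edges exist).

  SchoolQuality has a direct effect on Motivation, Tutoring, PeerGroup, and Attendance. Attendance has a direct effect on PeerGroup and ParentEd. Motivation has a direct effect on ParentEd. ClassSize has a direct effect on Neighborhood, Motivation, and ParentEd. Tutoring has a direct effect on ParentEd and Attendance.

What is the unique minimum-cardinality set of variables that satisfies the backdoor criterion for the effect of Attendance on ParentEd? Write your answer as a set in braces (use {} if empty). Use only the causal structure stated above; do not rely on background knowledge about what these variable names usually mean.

Variables eligible for adjustment (non-descendants of Attendance, excluding Attendance and ParentEd): {ClassSize, Motivation, Neighborhood, SchoolQuality, Tutoring}.
Backdoor paths from Attendance to ParentEd:
  P1: Attendance <- SchoolQuality -> Tutoring -> ParentEd
  P2: Attendance <- SchoolQuality -> Motivation <- ClassSize -> ParentEd
  P3: Attendance <- SchoolQuality -> Motivation -> ParentEd
  P4: Attendance <- Tutoring <- SchoolQuality -> Motivation <- ClassSize -> ParentEd
  P5: Attendance <- Tutoring <- SchoolQuality -> Motivation -> ParentEd
  P6: Attendance <- Tutoring -> ParentEd
The empty set is not sufficient: P1 (Attendance <- SchoolQuality -> Tutoring -> ParentEd) has no collider blocking it and no conditioned non-collider, so it is open.
Try {SchoolQuality, Tutoring}:
  P1: blocked at fork node SchoolQuality ∈ conditioning set.
  P2: blocked at fork node SchoolQuality ∈ conditioning set.
  P3: blocked at fork node SchoolQuality ∈ conditioning set.
  P4: blocked at chain node Tutoring ∈ conditioning set.
  P5: blocked at chain node Tutoring ∈ conditioning set.
  P6: blocked at fork node Tutoring ∈ conditioning set.
{SchoolQuality, Tutoring} contains no descendant of Attendance and blocks every backdoor path.
Every element of {SchoolQuality, Tutoring} is needed (dropping SchoolQuality leaves P3 open; dropping Tutoring leaves P6 open), so no proper subset is valid.
Among all size-2 subsets of the eligible variables, only {SchoolQuality, Tutoring} blocks every backdoor path, so it is the unique smallest valid adjustment set.

{SchoolQuality, Tutoring}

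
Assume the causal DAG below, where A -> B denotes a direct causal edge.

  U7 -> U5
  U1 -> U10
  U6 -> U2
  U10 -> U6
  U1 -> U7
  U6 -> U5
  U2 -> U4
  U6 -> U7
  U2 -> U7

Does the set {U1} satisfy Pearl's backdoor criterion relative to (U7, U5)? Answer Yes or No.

No

Backdoor paths from U7 to U5 (paths whose first edge points into U7):
  P1: U7 <- U1 -> U10 -> U6 -> U5
  P2: U7 <- U6 -> U5
  P3: U7 <- U2 <- U6 -> U5
Condition 1 (no descendant of U7 in the set): holds — descendants of U7 are {U5}; none are in {U1}.
Condition 2 (every backdoor path blocked by {U1}):
  P1: blocked at fork node U1 ∈ conditioning set.
  P2: open — no interior node is in the conditioning set.
  P3: open — no interior node is in the conditioning set.
{U1} does not satisfy the backdoor criterion.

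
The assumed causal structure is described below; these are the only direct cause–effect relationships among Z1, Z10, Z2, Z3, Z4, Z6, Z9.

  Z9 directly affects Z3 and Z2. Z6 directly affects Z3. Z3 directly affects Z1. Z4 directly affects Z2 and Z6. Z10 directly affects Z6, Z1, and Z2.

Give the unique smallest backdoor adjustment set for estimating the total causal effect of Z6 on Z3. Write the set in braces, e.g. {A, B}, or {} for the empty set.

{}

Variables eligible for adjustment (non-descendants of Z6, excluding Z6 and Z3): {Z10, Z2, Z4, Z9}.
Backdoor paths from Z6 to Z3:
  P1: Z6 <- Z10 -> Z1 <- Z3
  P2: Z6 <- Z10 -> Z2 <- Z9 -> Z3
  P3: Z6 <- Z4 -> Z2 <- Z10 -> Z1 <- Z3
  P4: Z6 <- Z4 -> Z2 <- Z9 -> Z3
Each backdoor path contains an unconditioned collider, so every path is already blocked with the empty conditioning set:
  P1: blocked at collider Z1 (neither it nor any descendant is in the conditioning set).
  P2: blocked at collider Z2 (neither it nor any descendant is in the conditioning set).
  P3: blocked at collider Z2 (neither it nor any descendant is in the conditioning set).
  P4: blocked at collider Z2 (neither it nor any descendant is in the conditioning set).
The empty set is therefore the unique smallest valid set.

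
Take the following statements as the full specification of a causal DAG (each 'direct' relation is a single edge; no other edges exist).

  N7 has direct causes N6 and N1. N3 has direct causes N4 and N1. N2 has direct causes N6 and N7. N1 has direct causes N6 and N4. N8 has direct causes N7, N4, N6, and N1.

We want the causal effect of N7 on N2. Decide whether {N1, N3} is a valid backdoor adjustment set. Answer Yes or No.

No

Backdoor paths from N7 to N2 (paths whose first edge points into N7):
  P1: N7 <- N6 -> N2
  P2: N7 <- N1 <- N6 -> N2
  P3: N7 <- N1 <- N4 -> N8 <- N6 -> N2
  P4: N7 <- N1 -> N8 <- N6 -> N2
  P5: N7 <- N1 -> N3 <- N4 -> N8 <- N6 -> N2
Condition 1 (no descendant of N7 in the set): holds — descendants of N7 are {N2, N8}; none are in {N1, N3}.
Condition 2 (every backdoor path blocked by {N1, N3}):
  P1: open — no interior node is in the conditioning set.
  P2: blocked at chain node N1 ∈ conditioning set.
  P3: blocked at chain node N1 ∈ conditioning set.
  P4: blocked at fork node N1 ∈ conditioning set.
  P5: blocked at fork node N1 ∈ conditioning set.
{N1, N3} does not satisfy the backdoor criterion.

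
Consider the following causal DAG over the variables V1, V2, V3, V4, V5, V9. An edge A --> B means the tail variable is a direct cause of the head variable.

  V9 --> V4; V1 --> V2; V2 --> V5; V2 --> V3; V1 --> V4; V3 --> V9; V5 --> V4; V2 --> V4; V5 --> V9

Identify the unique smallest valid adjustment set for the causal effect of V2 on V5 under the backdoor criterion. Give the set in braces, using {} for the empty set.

Variables eligible for adjustment (non-descendants of V2, excluding V2 and V5): {V1}.
Backdoor paths from V2 to V5:
  P1: V2 <- V1 -> V4 <- V5
  P2: V2 <- V1 -> V4 <- V9 <- V5
Each backdoor path contains an unconditioned collider, so every path is already blocked with the empty conditioning set:
  P1: blocked at collider V4 (neither it nor any descendant is in the conditioning set).
  P2: blocked at collider V4 (neither it nor any descendant is in the conditioning set).
The empty set is therefore the unique smallest valid set.

{}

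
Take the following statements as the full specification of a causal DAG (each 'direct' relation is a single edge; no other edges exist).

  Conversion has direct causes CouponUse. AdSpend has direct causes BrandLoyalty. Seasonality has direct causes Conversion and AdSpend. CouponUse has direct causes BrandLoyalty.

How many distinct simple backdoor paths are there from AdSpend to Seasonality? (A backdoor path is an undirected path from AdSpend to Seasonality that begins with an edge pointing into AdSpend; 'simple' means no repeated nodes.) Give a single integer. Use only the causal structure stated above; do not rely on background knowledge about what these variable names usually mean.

A backdoor path from AdSpend to Seasonality is any simple undirected path whose first edge points into AdSpend (i.e. leaves AdSpend via a parent).
Parents of AdSpend: {BrandLoyalty}.
Enumerating:
  P1: AdSpend <- BrandLoyalty -> CouponUse -> Conversion -> Seasonality
That exhausts the simple backdoor paths. Count: 1.

1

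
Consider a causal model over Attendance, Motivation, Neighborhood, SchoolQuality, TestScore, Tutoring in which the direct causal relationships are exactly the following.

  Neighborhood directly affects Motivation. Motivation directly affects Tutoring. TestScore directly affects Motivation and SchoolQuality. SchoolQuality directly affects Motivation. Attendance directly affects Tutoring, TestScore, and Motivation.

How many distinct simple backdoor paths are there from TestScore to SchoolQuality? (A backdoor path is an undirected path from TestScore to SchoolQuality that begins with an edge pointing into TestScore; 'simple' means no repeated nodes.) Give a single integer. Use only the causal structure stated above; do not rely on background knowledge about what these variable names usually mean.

A backdoor path from TestScore to SchoolQuality is any simple undirected path whose first edge points into TestScore (i.e. leaves TestScore via a parent).
Parents of TestScore: {Attendance}.
Enumerating:
  P1: TestScore <- Attendance -> Motivation <- SchoolQuality
  P2: TestScore <- Attendance -> Tutoring <- Motivation <- SchoolQuality
That exhausts the simple backdoor paths. Count: 2.

2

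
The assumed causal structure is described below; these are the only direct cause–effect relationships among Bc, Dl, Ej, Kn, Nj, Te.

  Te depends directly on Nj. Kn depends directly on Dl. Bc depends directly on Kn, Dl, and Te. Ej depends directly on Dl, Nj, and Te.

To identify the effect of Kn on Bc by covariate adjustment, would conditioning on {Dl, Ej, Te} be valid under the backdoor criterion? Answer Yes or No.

Yes

Backdoor paths from Kn to Bc (paths whose first edge points into Kn):
  P1: Kn <- Dl -> Ej <- Nj -> Te -> Bc
  P2: Kn <- Dl -> Ej <- Te -> Bc
  P3: Kn <- Dl -> Bc
Condition 1 (no descendant of Kn in the set): holds — descendants of Kn are {Bc}; none are in {Dl, Ej, Te}.
Condition 2 (every backdoor path blocked by {Dl, Ej, Te}):
  P1: blocked at fork node Dl ∈ conditioning set.
  P2: blocked at fork node Dl ∈ conditioning set.
  P3: blocked at fork node Dl ∈ conditioning set.
{Dl, Ej, Te} satisfies the backdoor criterion.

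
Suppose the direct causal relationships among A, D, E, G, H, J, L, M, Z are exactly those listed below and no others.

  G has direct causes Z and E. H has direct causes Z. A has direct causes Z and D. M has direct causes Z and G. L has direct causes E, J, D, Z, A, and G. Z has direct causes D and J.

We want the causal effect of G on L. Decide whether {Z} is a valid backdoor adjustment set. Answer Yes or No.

Backdoor paths from G to L (paths whose first edge points into G):
  P1: G <- E -> L
  P2: G <- Z <- J -> L
  P3: G <- Z <- D -> A -> L
  P4: G <- Z <- D -> L
  P5: G <- Z -> A <- D -> L
  P6: G <- Z -> A -> L
  P7: G <- Z -> L
Condition 1 (no descendant of G in the set): holds — descendants of G are {L, M}; none are in {Z}.
Condition 2 (every backdoor path blocked by {Z}):
  P1: open — no interior node is in the conditioning set.
  P2: blocked at chain node Z ∈ conditioning set.
  P3: blocked at chain node Z ∈ conditioning set.
  P4: blocked at chain node Z ∈ conditioning set.
  P5: blocked at fork node Z ∈ conditioning set.
  P6: blocked at fork node Z ∈ conditioning set.
  P7: blocked at fork node Z ∈ conditioning set.
{Z} does not satisfy the backdoor criterion.

No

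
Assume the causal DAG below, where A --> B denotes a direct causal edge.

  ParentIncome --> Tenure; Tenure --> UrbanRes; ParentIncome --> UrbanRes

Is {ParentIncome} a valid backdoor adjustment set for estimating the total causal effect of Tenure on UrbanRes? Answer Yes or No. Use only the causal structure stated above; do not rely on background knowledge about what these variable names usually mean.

Yes

Backdoor paths from Tenure to UrbanRes (paths whose first edge points into Tenure):
  P1: Tenure <- ParentIncome -> UrbanRes
Condition 1 (no descendant of Tenure in the set): holds — descendants of Tenure are {UrbanRes}; none are in {ParentIncome}.
Condition 2 (every backdoor path blocked by {ParentIncome}):
  P1: blocked at fork node ParentIncome ∈ conditioning set.
{ParentIncome} satisfies the backdoor criterion.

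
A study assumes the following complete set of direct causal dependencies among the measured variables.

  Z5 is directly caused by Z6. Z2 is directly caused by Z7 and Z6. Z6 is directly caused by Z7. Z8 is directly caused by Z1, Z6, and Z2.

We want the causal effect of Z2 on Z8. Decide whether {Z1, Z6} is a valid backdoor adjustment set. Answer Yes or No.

Yes

Backdoor paths from Z2 to Z8 (paths whose first edge points into Z2):
  P1: Z2 <- Z7 -> Z6 -> Z8
  P2: Z2 <- Z6 -> Z8
Condition 1 (no descendant of Z2 in the set): holds — descendants of Z2 are {Z8}; none are in {Z1, Z6}.
Condition 2 (every backdoor path blocked by {Z1, Z6}):
  P1: blocked at chain node Z6 ∈ conditioning set.
  P2: blocked at fork node Z6 ∈ conditioning set.
{Z1, Z6} satisfies the backdoor criterion.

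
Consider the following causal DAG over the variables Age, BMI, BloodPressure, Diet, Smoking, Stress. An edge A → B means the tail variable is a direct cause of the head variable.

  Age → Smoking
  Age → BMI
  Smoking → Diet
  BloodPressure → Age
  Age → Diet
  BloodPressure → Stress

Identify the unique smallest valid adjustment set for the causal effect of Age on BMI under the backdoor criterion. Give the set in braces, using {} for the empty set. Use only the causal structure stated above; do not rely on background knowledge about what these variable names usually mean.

Variables eligible for adjustment (non-descendants of Age, excluding Age and BMI): {BloodPressure, Stress}.
Backdoor paths from Age to BMI:
  (none)
With no backdoor paths the empty set already satisfies the criterion, and it is trivially minimal.

{}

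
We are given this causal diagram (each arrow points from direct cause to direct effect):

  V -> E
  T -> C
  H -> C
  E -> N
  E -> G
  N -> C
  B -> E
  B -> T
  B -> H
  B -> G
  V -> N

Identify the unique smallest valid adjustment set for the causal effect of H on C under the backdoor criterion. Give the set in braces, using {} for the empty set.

{B}

Variables eligible for adjustment (non-descendants of H, excluding H and C): {B, E, G, N, T, V}.
Backdoor paths from H to C:
  P1: H <- B -> T -> C
  P2: H <- B -> E <- V -> N -> C
  P3: H <- B -> E -> N -> C
  P4: H <- B -> G <- E <- V -> N -> C
  P5: H <- B -> G <- E -> N -> C
The empty set is not sufficient: P1 (H <- B -> T -> C) has no collider blocking it and no conditioned non-collider, so it is open.
Try {B}:
  P1: blocked at fork node B ∈ conditioning set.
  P2: blocked at fork node B ∈ conditioning set.
  P3: blocked at fork node B ∈ conditioning set.
  P4: blocked at fork node B ∈ conditioning set.
  P5: blocked at fork node B ∈ conditioning set.
{B} contains no descendant of H and blocks every backdoor path.
No other singleton works — e.g. {T} leaves P3 open — so {B} is the unique smallest valid adjustment set.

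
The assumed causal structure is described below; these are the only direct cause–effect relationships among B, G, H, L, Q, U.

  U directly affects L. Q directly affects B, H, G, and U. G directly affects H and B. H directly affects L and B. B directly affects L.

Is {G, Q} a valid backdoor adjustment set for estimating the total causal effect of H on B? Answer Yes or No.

Backdoor paths from H to B (paths whose first edge points into H):
  P1: H <- Q -> U -> L <- B
  P2: H <- Q -> G -> B
  P3: H <- Q -> B
  P4: H <- G <- Q -> U -> L <- B
  P5: H <- G <- Q -> B
  P6: H <- G -> B
Condition 1 (no descendant of H in the set): holds — descendants of H are {B, L}; none are in {G, Q}.
Condition 2 (every backdoor path blocked by {G, Q}):
  P1: blocked at fork node Q ∈ conditioning set.
  P2: blocked at fork node Q ∈ conditioning set.
  P3: blocked at fork node Q ∈ conditioning set.
  P4: blocked at chain node G ∈ conditioning set.
  P5: blocked at chain node G ∈ conditioning set.
  P6: blocked at fork node G ∈ conditioning set.
{G, Q} satisfies the backdoor criterion.

Yes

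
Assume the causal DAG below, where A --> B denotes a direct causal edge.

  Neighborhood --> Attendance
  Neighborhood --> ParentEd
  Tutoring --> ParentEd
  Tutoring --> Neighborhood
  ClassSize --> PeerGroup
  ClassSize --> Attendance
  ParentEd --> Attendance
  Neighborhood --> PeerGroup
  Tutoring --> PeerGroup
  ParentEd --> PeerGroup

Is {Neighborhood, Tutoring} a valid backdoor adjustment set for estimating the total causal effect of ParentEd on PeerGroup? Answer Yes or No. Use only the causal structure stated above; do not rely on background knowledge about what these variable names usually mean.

Yes

Backdoor paths from ParentEd to PeerGroup (paths whose first edge points into ParentEd):
  P1: ParentEd <- Tutoring -> Neighborhood -> Attendance <- ClassSize -> PeerGroup
  P2: ParentEd <- Tutoring -> Neighborhood -> PeerGroup
  P3: ParentEd <- Tutoring -> PeerGroup
  P4: ParentEd <- Neighborhood <- Tutoring -> PeerGroup
  P5: ParentEd <- Neighborhood -> Attendance <- ClassSize -> PeerGroup
  P6: ParentEd <- Neighborhood -> PeerGroup
Condition 1 (no descendant of ParentEd in the set): holds — descendants of ParentEd are {Attendance, PeerGroup}; none are in {Neighborhood, Tutoring}.
Condition 2 (every backdoor path blocked by {Neighborhood, Tutoring}):
  P1: blocked at fork node Tutoring ∈ conditioning set.
  P2: blocked at fork node Tutoring ∈ conditioning set.
  P3: blocked at fork node Tutoring ∈ conditioning set.
  P4: blocked at chain node Neighborhood ∈ conditioning set.
  P5: blocked at fork node Neighborhood ∈ conditioning set.
  P6: blocked at fork node Neighborhood ∈ conditioning set.
{Neighborhood, Tutoring} satisfies the backdoor criterion.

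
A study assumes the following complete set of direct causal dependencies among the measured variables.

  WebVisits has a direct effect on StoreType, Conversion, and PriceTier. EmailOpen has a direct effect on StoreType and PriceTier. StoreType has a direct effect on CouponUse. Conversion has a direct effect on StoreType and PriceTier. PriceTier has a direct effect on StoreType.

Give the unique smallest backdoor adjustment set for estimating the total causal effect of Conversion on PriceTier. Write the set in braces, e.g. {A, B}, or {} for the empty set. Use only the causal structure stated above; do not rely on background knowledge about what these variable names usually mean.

{WebVisits}

Variables eligible for adjustment (non-descendants of Conversion, excluding Conversion and PriceTier): {EmailOpen, WebVisits}.
Backdoor paths from Conversion to PriceTier:
  P1: Conversion <- WebVisits -> PriceTier
  P2: Conversion <- WebVisits -> StoreType <- EmailOpen -> PriceTier
  P3: Conversion <- WebVisits -> StoreType <- PriceTier
The empty set is not sufficient: P1 (Conversion <- WebVisits -> PriceTier) has no collider blocking it and no conditioned non-collider, so it is open.
Try {WebVisits}:
  P1: blocked at fork node WebVisits ∈ conditioning set.
  P2: blocked at fork node WebVisits ∈ conditioning set.
  P3: blocked at fork node WebVisits ∈ conditioning set.
{WebVisits} contains no descendant of Conversion and blocks every backdoor path.
No other singleton works — e.g. {EmailOpen} leaves P1 open — so {WebVisits} is the unique smallest valid adjustment set.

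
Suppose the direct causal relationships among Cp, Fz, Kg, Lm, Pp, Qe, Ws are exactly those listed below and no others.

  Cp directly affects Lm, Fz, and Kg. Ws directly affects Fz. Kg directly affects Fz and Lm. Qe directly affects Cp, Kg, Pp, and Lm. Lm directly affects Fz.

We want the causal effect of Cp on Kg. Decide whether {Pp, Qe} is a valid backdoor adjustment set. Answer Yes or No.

Yes

Backdoor paths from Cp to Kg (paths whose first edge points into Cp):
  P1: Cp <- Qe -> Kg
  P2: Cp <- Qe -> Lm <- Kg
  P3: Cp <- Qe -> Lm -> Fz <- Kg
Condition 1 (no descendant of Cp in the set): holds — descendants of Cp are {Fz, Kg, Lm}; none are in {Pp, Qe}.
Condition 2 (every backdoor path blocked by {Pp, Qe}):
  P1: blocked at fork node Qe ∈ conditioning set.
  P2: blocked at fork node Qe ∈ conditioning set.
  P3: blocked at fork node Qe ∈ conditioning set.
{Pp, Qe} satisfies the backdoor criterion.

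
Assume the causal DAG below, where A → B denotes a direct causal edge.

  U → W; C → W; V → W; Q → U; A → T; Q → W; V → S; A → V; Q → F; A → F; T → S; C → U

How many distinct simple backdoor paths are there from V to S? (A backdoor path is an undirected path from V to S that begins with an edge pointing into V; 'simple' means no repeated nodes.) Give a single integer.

A backdoor path from V to S is any simple undirected path whose first edge points into V (i.e. leaves V via a parent).
Parents of V: {A}.
Enumerating:
  P1: V <- A -> T -> S
That exhausts the simple backdoor paths. Count: 1.

1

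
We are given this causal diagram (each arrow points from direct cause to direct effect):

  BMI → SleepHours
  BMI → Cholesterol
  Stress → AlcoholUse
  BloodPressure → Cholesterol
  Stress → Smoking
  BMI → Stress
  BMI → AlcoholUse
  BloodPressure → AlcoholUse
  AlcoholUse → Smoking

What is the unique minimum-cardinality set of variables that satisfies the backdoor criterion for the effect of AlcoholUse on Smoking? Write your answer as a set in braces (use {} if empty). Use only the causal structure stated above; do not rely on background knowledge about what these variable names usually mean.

Variables eligible for adjustment (non-descendants of AlcoholUse, excluding AlcoholUse and Smoking): {BMI, BloodPressure, Cholesterol, SleepHours, Stress}.
Backdoor paths from AlcoholUse to Smoking:
  P1: AlcoholUse <- BMI -> Stress -> Smoking
  P2: AlcoholUse <- BloodPressure -> Cholesterol <- BMI -> Stress -> Smoking
  P3: AlcoholUse <- Stress -> Smoking
The empty set is not sufficient: P1 (AlcoholUse <- BMI -> Stress -> Smoking) has no collider blocking it and no conditioned non-collider, so it is open.
Try {Stress}:
  P1: blocked at chain node Stress ∈ conditioning set.
  P2: blocked at collider Cholesterol (neither it nor any descendant is in the conditioning set).
  P3: blocked at fork node Stress ∈ conditioning set.
{Stress} contains no descendant of AlcoholUse and blocks every backdoor path.
No other singleton works — e.g. {BMI} leaves P3 open — so {Stress} is the unique smallest valid adjustment set.

{Stress}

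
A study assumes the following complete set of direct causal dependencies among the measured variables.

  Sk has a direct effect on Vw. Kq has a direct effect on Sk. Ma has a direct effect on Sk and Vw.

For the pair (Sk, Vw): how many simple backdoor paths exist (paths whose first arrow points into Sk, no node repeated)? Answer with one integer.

A backdoor path from Sk to Vw is any simple undirected path whose first edge points into Sk (i.e. leaves Sk via a parent).
Parents of Sk: {Kq, Ma}.
Enumerating:
  P1: Sk <- Ma -> Vw
That exhausts the simple backdoor paths. Count: 1.

1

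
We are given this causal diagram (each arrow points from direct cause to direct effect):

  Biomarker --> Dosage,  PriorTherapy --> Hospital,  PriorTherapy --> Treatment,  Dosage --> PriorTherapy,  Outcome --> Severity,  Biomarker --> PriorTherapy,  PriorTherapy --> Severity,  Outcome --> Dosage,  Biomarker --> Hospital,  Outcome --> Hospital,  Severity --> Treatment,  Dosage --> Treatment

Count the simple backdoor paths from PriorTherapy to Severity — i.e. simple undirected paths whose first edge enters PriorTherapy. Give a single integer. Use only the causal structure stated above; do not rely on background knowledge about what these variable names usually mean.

A backdoor path from PriorTherapy to Severity is any simple undirected path whose first edge points into PriorTherapy (i.e. leaves PriorTherapy via a parent).
Parents of PriorTherapy: {Biomarker, Dosage}.
Enumerating:
  P1: PriorTherapy <- Biomarker -> Dosage <- Outcome -> Severity
  P2: PriorTherapy <- Biomarker -> Dosage -> Treatment <- Severity
  P3: PriorTherapy <- Biomarker -> Hospital <- Outcome -> Dosage -> Treatment <- Severity
  P4: PriorTherapy <- Biomarker -> Hospital <- Outcome -> Severity
  P5: PriorTherapy <- Dosage <- Outcome -> Severity
  P6: PriorTherapy <- Dosage <- Biomarker -> Hospital <- Outcome -> Severity
  P7: PriorTherapy <- Dosage -> Treatment <- Severity
That exhausts the simple backdoor paths. Count: 7.

7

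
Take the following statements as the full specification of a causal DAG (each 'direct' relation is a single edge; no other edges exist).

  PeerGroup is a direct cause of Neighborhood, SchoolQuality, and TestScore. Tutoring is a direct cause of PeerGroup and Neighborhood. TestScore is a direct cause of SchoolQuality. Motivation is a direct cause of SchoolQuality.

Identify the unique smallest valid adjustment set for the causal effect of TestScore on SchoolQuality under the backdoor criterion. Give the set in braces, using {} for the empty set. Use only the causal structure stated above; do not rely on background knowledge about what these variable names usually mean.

Variables eligible for adjustment (non-descendants of TestScore, excluding TestScore and SchoolQuality): {Motivation, Neighborhood, PeerGroup, Tutoring}.
Backdoor paths from TestScore to SchoolQuality:
  P1: TestScore <- PeerGroup -> SchoolQuality
The empty set is not sufficient: P1 (TestScore <- PeerGroup -> SchoolQuality) has no collider blocking it and no conditioned non-collider, so it is open.
Try {PeerGroup}:
  P1: blocked at fork node PeerGroup ∈ conditioning set.
{PeerGroup} contains no descendant of TestScore and blocks every backdoor path.
No other singleton works — e.g. {Tutoring} leaves P1 open — so {PeerGroup} is the unique smallest valid adjustment set.

{PeerGroup}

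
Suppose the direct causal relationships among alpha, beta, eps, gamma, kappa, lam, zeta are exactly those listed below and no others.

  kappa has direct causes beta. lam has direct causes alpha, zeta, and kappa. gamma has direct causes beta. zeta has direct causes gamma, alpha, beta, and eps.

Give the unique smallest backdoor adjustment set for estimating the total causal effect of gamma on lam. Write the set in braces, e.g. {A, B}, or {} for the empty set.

{beta}

Variables eligible for adjustment (non-descendants of gamma, excluding gamma and lam): {alpha, beta, eps, kappa}.
Backdoor paths from gamma to lam:
  P1: gamma <- beta -> kappa -> lam
  P2: gamma <- beta -> zeta <- alpha -> lam
  P3: gamma <- beta -> zeta -> lam
The empty set is not sufficient: P1 (gamma <- beta -> kappa -> lam) has no collider blocking it and no conditioned non-collider, so it is open.
Try {beta}:
  P1: blocked at fork node beta ∈ conditioning set.
  P2: blocked at fork node beta ∈ conditioning set.
  P3: blocked at fork node beta ∈ conditioning set.
{beta} contains no descendant of gamma and blocks every backdoor path.
No other singleton works — e.g. {alpha} leaves P1 open — so {beta} is the unique smallest valid adjustment set.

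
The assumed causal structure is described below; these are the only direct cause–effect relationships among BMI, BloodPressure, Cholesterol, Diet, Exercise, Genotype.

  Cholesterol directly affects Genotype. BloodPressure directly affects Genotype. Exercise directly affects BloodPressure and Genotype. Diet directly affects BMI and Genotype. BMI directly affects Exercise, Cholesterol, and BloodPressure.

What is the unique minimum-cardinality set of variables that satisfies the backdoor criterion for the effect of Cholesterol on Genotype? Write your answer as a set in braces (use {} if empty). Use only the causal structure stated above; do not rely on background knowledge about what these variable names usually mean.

{BMI}

Variables eligible for adjustment (non-descendants of Cholesterol, excluding Cholesterol and Genotype): {BMI, BloodPressure, Diet, Exercise}.
Backdoor paths from Cholesterol to Genotype:
  P1: Cholesterol <- BMI <- Diet -> Genotype
  P2: Cholesterol <- BMI -> Exercise -> BloodPressure -> Genotype
  P3: Cholesterol <- BMI -> Exercise -> Genotype
  P4: Cholesterol <- BMI -> BloodPressure <- Exercise -> Genotype
  P5: Cholesterol <- BMI -> BloodPressure -> Genotype
The empty set is not sufficient: P1 (Cholesterol <- BMI <- Diet -> Genotype) has no collider blocking it and no conditioned non-collider, so it is open.
Try {BMI}:
  P1: blocked at chain node BMI ∈ conditioning set.
  P2: blocked at fork node BMI ∈ conditioning set.
  P3: blocked at fork node BMI ∈ conditioning set.
  P4: blocked at fork node BMI ∈ conditioning set.
  P5: blocked at fork node BMI ∈ conditioning set.
{BMI} contains no descendant of Cholesterol and blocks every backdoor path.
No other singleton works — e.g. {Diet} leaves P2 open — so {BMI} is the unique smallest valid adjustment set.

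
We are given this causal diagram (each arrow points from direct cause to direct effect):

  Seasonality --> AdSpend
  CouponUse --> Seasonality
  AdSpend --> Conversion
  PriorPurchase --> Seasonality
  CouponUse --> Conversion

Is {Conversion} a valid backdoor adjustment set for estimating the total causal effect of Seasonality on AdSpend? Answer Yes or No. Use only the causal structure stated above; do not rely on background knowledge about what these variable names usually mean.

Backdoor paths from Seasonality to AdSpend (paths whose first edge points into Seasonality):
  P1: Seasonality <- CouponUse -> Conversion <- AdSpend
Condition 1 (no descendant of Seasonality in the set): FAILS — Conversion is a descendant of Seasonality.
Condition 2 (every backdoor path blocked by {Conversion}):
  P1: open — collider(s) Conversion are conditioned on (or have a conditioned descendant) and no non-collider on the path is in the set.
{Conversion} does not satisfy the backdoor criterion.

No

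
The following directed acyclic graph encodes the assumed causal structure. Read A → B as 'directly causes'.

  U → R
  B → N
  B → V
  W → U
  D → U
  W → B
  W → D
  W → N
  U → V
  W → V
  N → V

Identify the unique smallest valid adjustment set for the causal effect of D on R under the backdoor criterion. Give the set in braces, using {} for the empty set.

{W}

Variables eligible for adjustment (non-descendants of D, excluding D and R): {B, N, W}.
Backdoor paths from D to R:
  P1: D <- W -> U -> R
  P2: D <- W -> B -> N -> V <- U -> R
  P3: D <- W -> B -> V <- U -> R
  P4: D <- W -> N <- B -> V <- U -> R
  P5: D <- W -> N -> V <- U -> R
  P6: D <- W -> V <- U -> R
The empty set is not sufficient: P1 (D <- W -> U -> R) has no collider blocking it and no conditioned non-collider, so it is open.
Try {W}:
  P1: blocked at fork node W ∈ conditioning set.
  P2: blocked at fork node W ∈ conditioning set.
  P3: blocked at fork node W ∈ conditioning set.
  P4: blocked at fork node W ∈ conditioning set.
  P5: blocked at fork node W ∈ conditioning set.
  P6: blocked at fork node W ∈ conditioning set.
{W} contains no descendant of D and blocks every backdoor path.
No other singleton works — e.g. {B} leaves P1 open — so {W} is the unique smallest valid adjustment set.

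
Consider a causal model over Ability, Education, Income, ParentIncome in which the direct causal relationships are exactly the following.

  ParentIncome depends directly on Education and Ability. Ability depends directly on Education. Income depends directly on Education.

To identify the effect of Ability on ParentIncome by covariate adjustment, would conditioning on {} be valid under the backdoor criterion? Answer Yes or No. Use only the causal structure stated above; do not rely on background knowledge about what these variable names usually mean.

Backdoor paths from Ability to ParentIncome (paths whose first edge points into Ability):
  P1: Ability <- Education -> ParentIncome
Condition 1 (no descendant of Ability in the set): holds — descendants of Ability are {ParentIncome}; none are in {}.
Condition 2 (every backdoor path blocked by {}):
  P1: open — no interior node is in the conditioning set.
{} does not satisfy the backdoor criterion.

No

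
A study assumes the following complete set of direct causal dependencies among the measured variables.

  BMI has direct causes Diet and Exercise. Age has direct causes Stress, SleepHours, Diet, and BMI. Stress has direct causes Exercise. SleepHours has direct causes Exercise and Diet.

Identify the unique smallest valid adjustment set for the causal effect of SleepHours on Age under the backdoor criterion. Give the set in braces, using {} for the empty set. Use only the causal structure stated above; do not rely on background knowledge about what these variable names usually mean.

Variables eligible for adjustment (non-descendants of SleepHours, excluding SleepHours and Age): {BMI, Diet, Exercise, Stress}.
Backdoor paths from SleepHours to Age:
  P1: SleepHours <- Exercise -> BMI <- Diet -> Age
  P2: SleepHours <- Exercise -> BMI -> Age
  P3: SleepHours <- Exercise -> Stress -> Age
  P4: SleepHours <- Diet -> BMI <- Exercise -> Stress -> Age
  P5: SleepHours <- Diet -> BMI -> Age
  P6: SleepHours <- Diet -> Age
The empty set is not sufficient: P2 (SleepHours <- Exercise -> BMI -> Age) has no collider blocking it and no conditioned non-collider, so it is open.
Try {Diet, Exercise}:
  P1: blocked at fork node Exercise ∈ conditioning set.
  P2: blocked at fork node Exercise ∈ conditioning set.
  P3: blocked at fork node Exercise ∈ conditioning set.
  P4: blocked at fork node Diet ∈ conditioning set.
  P5: blocked at fork node Diet ∈ conditioning set.
  P6: blocked at fork node Diet ∈ conditioning set.
{Diet, Exercise} contains no descendant of SleepHours and blocks every backdoor path.
Every element of {Diet, Exercise} is needed (dropping Diet leaves P5 open; dropping Exercise leaves P2 open), so no proper subset is valid.
Among all size-2 subsets of the eligible variables, only {Diet, Exercise} blocks every backdoor path, so it is the unique smallest valid adjustment set.

{Diet, Exercise}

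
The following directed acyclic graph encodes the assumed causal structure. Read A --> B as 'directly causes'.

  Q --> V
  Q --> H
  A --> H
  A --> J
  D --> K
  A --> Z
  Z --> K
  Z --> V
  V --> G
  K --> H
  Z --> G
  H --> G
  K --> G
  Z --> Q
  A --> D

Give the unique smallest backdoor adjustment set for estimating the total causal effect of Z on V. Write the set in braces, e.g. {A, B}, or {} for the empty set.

Variables eligible for adjustment (non-descendants of Z, excluding Z and V): {A, D, J}.
Backdoor paths from Z to V:
  P1: Z <- A -> D -> K -> H <- Q -> V
  P2: Z <- A -> D -> K -> H -> G <- V
  P3: Z <- A -> D -> K -> G <- H <- Q -> V
  P4: Z <- A -> D -> K -> G <- V
  P5: Z <- A -> H <- K -> G <- V
  P6: Z <- A -> H <- Q -> V
  P7: Z <- A -> H -> G <- V
Each backdoor path contains an unconditioned collider, so every path is already blocked with the empty conditioning set:
  P1: blocked at collider H (neither it nor any descendant is in the conditioning set).
  P2: blocked at collider G (neither it nor any descendant is in the conditioning set).
  P3: blocked at collider G (neither it nor any descendant is in the conditioning set).
  P4: blocked at collider G (neither it nor any descendant is in the conditioning set).
  P5: blocked at collider H (neither it nor any descendant is in the conditioning set).
  P6: blocked at collider H (neither it nor any descendant is in the conditioning set).
  P7: blocked at collider G (neither it nor any descendant is in the conditioning set).
The empty set is therefore the unique smallest valid set.

{}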